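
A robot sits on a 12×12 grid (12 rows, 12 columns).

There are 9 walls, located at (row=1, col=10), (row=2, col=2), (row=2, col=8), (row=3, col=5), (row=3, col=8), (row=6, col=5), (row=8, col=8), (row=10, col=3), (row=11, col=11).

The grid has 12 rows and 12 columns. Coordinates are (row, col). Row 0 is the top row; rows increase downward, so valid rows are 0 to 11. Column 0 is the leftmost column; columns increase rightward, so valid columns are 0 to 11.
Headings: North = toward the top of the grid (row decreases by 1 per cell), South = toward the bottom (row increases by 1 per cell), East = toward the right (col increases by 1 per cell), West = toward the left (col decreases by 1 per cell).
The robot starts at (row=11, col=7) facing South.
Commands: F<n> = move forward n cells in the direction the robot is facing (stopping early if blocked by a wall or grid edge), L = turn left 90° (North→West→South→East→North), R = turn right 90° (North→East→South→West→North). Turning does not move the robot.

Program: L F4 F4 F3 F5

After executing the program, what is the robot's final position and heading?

Start: (row=11, col=7), facing South
  L: turn left, now facing East
  F4: move forward 3/4 (blocked), now at (row=11, col=10)
  F4: move forward 0/4 (blocked), now at (row=11, col=10)
  F3: move forward 0/3 (blocked), now at (row=11, col=10)
  F5: move forward 0/5 (blocked), now at (row=11, col=10)
Final: (row=11, col=10), facing East

Answer: Final position: (row=11, col=10), facing East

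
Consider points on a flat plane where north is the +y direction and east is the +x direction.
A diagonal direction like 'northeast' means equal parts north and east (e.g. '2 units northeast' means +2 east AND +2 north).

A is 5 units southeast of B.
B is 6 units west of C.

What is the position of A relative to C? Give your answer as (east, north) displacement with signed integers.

Answer: A is at (east=-1, north=-5) relative to C.

Derivation:
Place C at the origin (east=0, north=0).
  B is 6 units west of C: delta (east=-6, north=+0); B at (east=-6, north=0).
  A is 5 units southeast of B: delta (east=+5, north=-5); A at (east=-1, north=-5).
Therefore A relative to C: (east=-1, north=-5).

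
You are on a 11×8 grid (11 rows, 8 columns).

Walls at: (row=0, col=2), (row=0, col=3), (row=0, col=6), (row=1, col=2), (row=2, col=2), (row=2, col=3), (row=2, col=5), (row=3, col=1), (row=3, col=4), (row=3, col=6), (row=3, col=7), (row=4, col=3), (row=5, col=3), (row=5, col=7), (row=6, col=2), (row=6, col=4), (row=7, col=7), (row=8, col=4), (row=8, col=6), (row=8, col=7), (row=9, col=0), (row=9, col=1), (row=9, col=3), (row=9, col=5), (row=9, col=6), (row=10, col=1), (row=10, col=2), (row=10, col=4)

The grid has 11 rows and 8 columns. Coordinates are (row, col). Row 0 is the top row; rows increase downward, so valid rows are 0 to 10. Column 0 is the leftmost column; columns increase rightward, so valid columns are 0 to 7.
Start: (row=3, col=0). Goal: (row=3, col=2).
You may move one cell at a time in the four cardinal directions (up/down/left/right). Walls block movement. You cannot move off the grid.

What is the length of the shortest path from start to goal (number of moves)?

Answer: Shortest path length: 4

Derivation:
BFS from (row=3, col=0) until reaching (row=3, col=2):
  Distance 0: (row=3, col=0)
  Distance 1: (row=2, col=0), (row=4, col=0)
  Distance 2: (row=1, col=0), (row=2, col=1), (row=4, col=1), (row=5, col=0)
  Distance 3: (row=0, col=0), (row=1, col=1), (row=4, col=2), (row=5, col=1), (row=6, col=0)
  Distance 4: (row=0, col=1), (row=3, col=2), (row=5, col=2), (row=6, col=1), (row=7, col=0)  <- goal reached here
One shortest path (4 moves): (row=3, col=0) -> (row=4, col=0) -> (row=4, col=1) -> (row=4, col=2) -> (row=3, col=2)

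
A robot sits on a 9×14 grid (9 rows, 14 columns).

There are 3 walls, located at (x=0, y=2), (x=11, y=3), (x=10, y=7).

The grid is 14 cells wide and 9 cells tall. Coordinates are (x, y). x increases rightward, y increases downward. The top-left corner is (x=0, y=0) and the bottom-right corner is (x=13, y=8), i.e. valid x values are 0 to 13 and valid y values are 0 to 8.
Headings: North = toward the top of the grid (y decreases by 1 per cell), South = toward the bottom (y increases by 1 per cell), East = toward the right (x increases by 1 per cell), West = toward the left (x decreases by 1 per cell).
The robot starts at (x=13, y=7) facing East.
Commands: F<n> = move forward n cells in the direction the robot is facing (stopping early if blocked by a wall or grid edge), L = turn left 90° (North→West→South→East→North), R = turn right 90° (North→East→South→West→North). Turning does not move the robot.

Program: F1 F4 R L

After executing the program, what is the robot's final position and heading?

Answer: Final position: (x=13, y=7), facing East

Derivation:
Start: (x=13, y=7), facing East
  F1: move forward 0/1 (blocked), now at (x=13, y=7)
  F4: move forward 0/4 (blocked), now at (x=13, y=7)
  R: turn right, now facing South
  L: turn left, now facing East
Final: (x=13, y=7), facing East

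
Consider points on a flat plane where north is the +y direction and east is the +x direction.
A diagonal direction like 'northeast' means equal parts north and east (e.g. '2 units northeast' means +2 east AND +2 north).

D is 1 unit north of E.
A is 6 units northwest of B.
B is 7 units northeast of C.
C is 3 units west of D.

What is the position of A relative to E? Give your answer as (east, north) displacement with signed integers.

Place E at the origin (east=0, north=0).
  D is 1 unit north of E: delta (east=+0, north=+1); D at (east=0, north=1).
  C is 3 units west of D: delta (east=-3, north=+0); C at (east=-3, north=1).
  B is 7 units northeast of C: delta (east=+7, north=+7); B at (east=4, north=8).
  A is 6 units northwest of B: delta (east=-6, north=+6); A at (east=-2, north=14).
Therefore A relative to E: (east=-2, north=14).

Answer: A is at (east=-2, north=14) relative to E.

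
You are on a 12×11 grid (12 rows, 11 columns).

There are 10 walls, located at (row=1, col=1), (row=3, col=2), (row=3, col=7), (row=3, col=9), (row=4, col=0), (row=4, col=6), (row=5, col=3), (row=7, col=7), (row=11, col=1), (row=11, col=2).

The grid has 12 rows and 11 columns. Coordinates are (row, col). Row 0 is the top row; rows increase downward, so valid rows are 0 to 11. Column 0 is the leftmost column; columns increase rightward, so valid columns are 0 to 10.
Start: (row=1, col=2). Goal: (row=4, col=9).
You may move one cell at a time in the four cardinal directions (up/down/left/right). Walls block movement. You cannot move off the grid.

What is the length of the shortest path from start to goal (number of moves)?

Answer: Shortest path length: 10

Derivation:
BFS from (row=1, col=2) until reaching (row=4, col=9):
  Distance 0: (row=1, col=2)
  Distance 1: (row=0, col=2), (row=1, col=3), (row=2, col=2)
  Distance 2: (row=0, col=1), (row=0, col=3), (row=1, col=4), (row=2, col=1), (row=2, col=3)
  Distance 3: (row=0, col=0), (row=0, col=4), (row=1, col=5), (row=2, col=0), (row=2, col=4), (row=3, col=1), (row=3, col=3)
  Distance 4: (row=0, col=5), (row=1, col=0), (row=1, col=6), (row=2, col=5), (row=3, col=0), (row=3, col=4), (row=4, col=1), (row=4, col=3)
  Distance 5: (row=0, col=6), (row=1, col=7), (row=2, col=6), (row=3, col=5), (row=4, col=2), (row=4, col=4), (row=5, col=1)
  Distance 6: (row=0, col=7), (row=1, col=8), (row=2, col=7), (row=3, col=6), (row=4, col=5), (row=5, col=0), (row=5, col=2), (row=5, col=4), (row=6, col=1)
  Distance 7: (row=0, col=8), (row=1, col=9), (row=2, col=8), (row=5, col=5), (row=6, col=0), (row=6, col=2), (row=6, col=4), (row=7, col=1)
  Distance 8: (row=0, col=9), (row=1, col=10), (row=2, col=9), (row=3, col=8), (row=5, col=6), (row=6, col=3), (row=6, col=5), (row=7, col=0), (row=7, col=2), (row=7, col=4), (row=8, col=1)
  Distance 9: (row=0, col=10), (row=2, col=10), (row=4, col=8), (row=5, col=7), (row=6, col=6), (row=7, col=3), (row=7, col=5), (row=8, col=0), (row=8, col=2), (row=8, col=4), (row=9, col=1)
  Distance 10: (row=3, col=10), (row=4, col=7), (row=4, col=9), (row=5, col=8), (row=6, col=7), (row=7, col=6), (row=8, col=3), (row=8, col=5), (row=9, col=0), (row=9, col=2), (row=9, col=4), (row=10, col=1)  <- goal reached here
One shortest path (10 moves): (row=1, col=2) -> (row=1, col=3) -> (row=1, col=4) -> (row=1, col=5) -> (row=1, col=6) -> (row=1, col=7) -> (row=1, col=8) -> (row=2, col=8) -> (row=3, col=8) -> (row=4, col=8) -> (row=4, col=9)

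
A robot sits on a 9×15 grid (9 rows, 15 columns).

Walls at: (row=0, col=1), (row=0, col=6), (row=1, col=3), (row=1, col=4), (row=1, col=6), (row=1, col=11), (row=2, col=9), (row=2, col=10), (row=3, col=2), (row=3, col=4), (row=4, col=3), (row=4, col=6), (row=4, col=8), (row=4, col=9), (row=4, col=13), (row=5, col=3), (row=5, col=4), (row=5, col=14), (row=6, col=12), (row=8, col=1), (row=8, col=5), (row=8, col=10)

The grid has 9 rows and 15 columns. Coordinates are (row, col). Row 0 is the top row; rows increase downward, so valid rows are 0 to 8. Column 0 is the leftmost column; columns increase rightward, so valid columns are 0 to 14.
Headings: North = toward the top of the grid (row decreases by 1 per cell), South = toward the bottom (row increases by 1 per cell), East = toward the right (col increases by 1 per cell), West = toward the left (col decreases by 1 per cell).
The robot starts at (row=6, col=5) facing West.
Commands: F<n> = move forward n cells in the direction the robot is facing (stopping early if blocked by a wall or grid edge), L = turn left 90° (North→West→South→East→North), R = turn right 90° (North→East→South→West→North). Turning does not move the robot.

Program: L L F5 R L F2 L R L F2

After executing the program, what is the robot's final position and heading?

Answer: Final position: (row=4, col=11), facing North

Derivation:
Start: (row=6, col=5), facing West
  L: turn left, now facing South
  L: turn left, now facing East
  F5: move forward 5, now at (row=6, col=10)
  R: turn right, now facing South
  L: turn left, now facing East
  F2: move forward 1/2 (blocked), now at (row=6, col=11)
  L: turn left, now facing North
  R: turn right, now facing East
  L: turn left, now facing North
  F2: move forward 2, now at (row=4, col=11)
Final: (row=4, col=11), facing North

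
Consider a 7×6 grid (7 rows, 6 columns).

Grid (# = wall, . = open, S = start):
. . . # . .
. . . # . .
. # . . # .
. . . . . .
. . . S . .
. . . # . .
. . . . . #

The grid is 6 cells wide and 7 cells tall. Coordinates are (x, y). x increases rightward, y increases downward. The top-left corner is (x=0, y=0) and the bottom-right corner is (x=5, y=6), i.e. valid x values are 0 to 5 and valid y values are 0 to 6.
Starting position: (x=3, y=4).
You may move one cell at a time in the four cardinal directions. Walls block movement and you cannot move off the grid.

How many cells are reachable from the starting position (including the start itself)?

BFS flood-fill from (x=3, y=4):
  Distance 0: (x=3, y=4)
  Distance 1: (x=3, y=3), (x=2, y=4), (x=4, y=4)
  Distance 2: (x=3, y=2), (x=2, y=3), (x=4, y=3), (x=1, y=4), (x=5, y=4), (x=2, y=5), (x=4, y=5)
  Distance 3: (x=2, y=2), (x=1, y=3), (x=5, y=3), (x=0, y=4), (x=1, y=5), (x=5, y=5), (x=2, y=6), (x=4, y=6)
  Distance 4: (x=2, y=1), (x=5, y=2), (x=0, y=3), (x=0, y=5), (x=1, y=6), (x=3, y=6)
  Distance 5: (x=2, y=0), (x=1, y=1), (x=5, y=1), (x=0, y=2), (x=0, y=6)
  Distance 6: (x=1, y=0), (x=5, y=0), (x=0, y=1), (x=4, y=1)
  Distance 7: (x=0, y=0), (x=4, y=0)
Total reachable: 36 (grid has 36 open cells total)

Answer: Reachable cells: 36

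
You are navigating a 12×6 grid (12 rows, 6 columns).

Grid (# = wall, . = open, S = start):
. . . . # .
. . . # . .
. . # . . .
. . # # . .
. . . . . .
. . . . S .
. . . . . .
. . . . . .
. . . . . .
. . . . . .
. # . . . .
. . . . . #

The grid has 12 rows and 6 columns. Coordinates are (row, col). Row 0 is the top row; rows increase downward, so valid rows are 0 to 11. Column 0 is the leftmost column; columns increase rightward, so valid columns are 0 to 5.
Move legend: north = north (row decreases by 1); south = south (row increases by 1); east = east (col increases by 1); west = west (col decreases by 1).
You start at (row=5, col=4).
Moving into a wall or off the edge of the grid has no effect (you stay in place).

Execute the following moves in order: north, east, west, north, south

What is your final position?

Answer: Final position: (row=4, col=4)

Derivation:
Start: (row=5, col=4)
  north (north): (row=5, col=4) -> (row=4, col=4)
  east (east): (row=4, col=4) -> (row=4, col=5)
  west (west): (row=4, col=5) -> (row=4, col=4)
  north (north): (row=4, col=4) -> (row=3, col=4)
  south (south): (row=3, col=4) -> (row=4, col=4)
Final: (row=4, col=4)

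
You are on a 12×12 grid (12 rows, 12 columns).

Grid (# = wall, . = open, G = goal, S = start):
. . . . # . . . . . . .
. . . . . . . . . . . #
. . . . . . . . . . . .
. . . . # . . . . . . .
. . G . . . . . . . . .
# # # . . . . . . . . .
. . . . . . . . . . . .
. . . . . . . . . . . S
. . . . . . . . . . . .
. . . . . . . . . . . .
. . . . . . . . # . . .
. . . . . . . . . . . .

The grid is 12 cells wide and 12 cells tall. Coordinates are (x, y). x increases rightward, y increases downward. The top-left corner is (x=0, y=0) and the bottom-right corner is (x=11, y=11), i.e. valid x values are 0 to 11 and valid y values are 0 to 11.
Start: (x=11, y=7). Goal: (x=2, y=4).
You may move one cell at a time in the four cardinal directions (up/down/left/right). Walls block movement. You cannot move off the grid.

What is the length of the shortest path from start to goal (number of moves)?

Answer: Shortest path length: 12

Derivation:
BFS from (x=11, y=7) until reaching (x=2, y=4):
  Distance 0: (x=11, y=7)
  Distance 1: (x=11, y=6), (x=10, y=7), (x=11, y=8)
  Distance 2: (x=11, y=5), (x=10, y=6), (x=9, y=7), (x=10, y=8), (x=11, y=9)
  Distance 3: (x=11, y=4), (x=10, y=5), (x=9, y=6), (x=8, y=7), (x=9, y=8), (x=10, y=9), (x=11, y=10)
  Distance 4: (x=11, y=3), (x=10, y=4), (x=9, y=5), (x=8, y=6), (x=7, y=7), (x=8, y=8), (x=9, y=9), (x=10, y=10), (x=11, y=11)
  Distance 5: (x=11, y=2), (x=10, y=3), (x=9, y=4), (x=8, y=5), (x=7, y=6), (x=6, y=7), (x=7, y=8), (x=8, y=9), (x=9, y=10), (x=10, y=11)
  Distance 6: (x=10, y=2), (x=9, y=3), (x=8, y=4), (x=7, y=5), (x=6, y=6), (x=5, y=7), (x=6, y=8), (x=7, y=9), (x=9, y=11)
  Distance 7: (x=10, y=1), (x=9, y=2), (x=8, y=3), (x=7, y=4), (x=6, y=5), (x=5, y=6), (x=4, y=7), (x=5, y=8), (x=6, y=9), (x=7, y=10), (x=8, y=11)
  Distance 8: (x=10, y=0), (x=9, y=1), (x=8, y=2), (x=7, y=3), (x=6, y=4), (x=5, y=5), (x=4, y=6), (x=3, y=7), (x=4, y=8), (x=5, y=9), (x=6, y=10), (x=7, y=11)
  Distance 9: (x=9, y=0), (x=11, y=0), (x=8, y=1), (x=7, y=2), (x=6, y=3), (x=5, y=4), (x=4, y=5), (x=3, y=6), (x=2, y=7), (x=3, y=8), (x=4, y=9), (x=5, y=10), (x=6, y=11)
  Distance 10: (x=8, y=0), (x=7, y=1), (x=6, y=2), (x=5, y=3), (x=4, y=4), (x=3, y=5), (x=2, y=6), (x=1, y=7), (x=2, y=8), (x=3, y=9), (x=4, y=10), (x=5, y=11)
  Distance 11: (x=7, y=0), (x=6, y=1), (x=5, y=2), (x=3, y=4), (x=1, y=6), (x=0, y=7), (x=1, y=8), (x=2, y=9), (x=3, y=10), (x=4, y=11)
  Distance 12: (x=6, y=0), (x=5, y=1), (x=4, y=2), (x=3, y=3), (x=2, y=4), (x=0, y=6), (x=0, y=8), (x=1, y=9), (x=2, y=10), (x=3, y=11)  <- goal reached here
One shortest path (12 moves): (x=11, y=7) -> (x=10, y=7) -> (x=9, y=7) -> (x=8, y=7) -> (x=7, y=7) -> (x=6, y=7) -> (x=5, y=7) -> (x=4, y=7) -> (x=3, y=7) -> (x=3, y=6) -> (x=3, y=5) -> (x=3, y=4) -> (x=2, y=4)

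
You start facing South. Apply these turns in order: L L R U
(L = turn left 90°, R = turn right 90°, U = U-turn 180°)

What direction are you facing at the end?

Start: South
  L (left (90° counter-clockwise)) -> East
  L (left (90° counter-clockwise)) -> North
  R (right (90° clockwise)) -> East
  U (U-turn (180°)) -> West
Final: West

Answer: Final heading: West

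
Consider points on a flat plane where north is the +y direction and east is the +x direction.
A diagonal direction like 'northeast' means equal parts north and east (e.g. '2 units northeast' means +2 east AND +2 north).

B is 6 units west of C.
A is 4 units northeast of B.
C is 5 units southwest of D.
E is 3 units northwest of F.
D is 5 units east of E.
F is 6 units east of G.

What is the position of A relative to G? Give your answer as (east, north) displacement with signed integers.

Answer: A is at (east=1, north=2) relative to G.

Derivation:
Place G at the origin (east=0, north=0).
  F is 6 units east of G: delta (east=+6, north=+0); F at (east=6, north=0).
  E is 3 units northwest of F: delta (east=-3, north=+3); E at (east=3, north=3).
  D is 5 units east of E: delta (east=+5, north=+0); D at (east=8, north=3).
  C is 5 units southwest of D: delta (east=-5, north=-5); C at (east=3, north=-2).
  B is 6 units west of C: delta (east=-6, north=+0); B at (east=-3, north=-2).
  A is 4 units northeast of B: delta (east=+4, north=+4); A at (east=1, north=2).
Therefore A relative to G: (east=1, north=2).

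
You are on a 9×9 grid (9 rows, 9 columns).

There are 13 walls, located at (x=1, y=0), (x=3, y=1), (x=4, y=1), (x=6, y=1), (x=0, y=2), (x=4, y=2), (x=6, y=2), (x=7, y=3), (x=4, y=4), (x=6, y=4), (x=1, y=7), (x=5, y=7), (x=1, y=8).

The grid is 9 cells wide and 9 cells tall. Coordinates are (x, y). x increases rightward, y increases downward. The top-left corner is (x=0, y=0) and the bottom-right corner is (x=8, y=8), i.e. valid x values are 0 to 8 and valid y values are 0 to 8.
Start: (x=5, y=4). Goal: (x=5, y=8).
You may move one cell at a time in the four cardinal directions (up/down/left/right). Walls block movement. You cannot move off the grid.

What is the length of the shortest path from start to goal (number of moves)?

BFS from (x=5, y=4) until reaching (x=5, y=8):
  Distance 0: (x=5, y=4)
  Distance 1: (x=5, y=3), (x=5, y=5)
  Distance 2: (x=5, y=2), (x=4, y=3), (x=6, y=3), (x=4, y=5), (x=6, y=5), (x=5, y=6)
  Distance 3: (x=5, y=1), (x=3, y=3), (x=3, y=5), (x=7, y=5), (x=4, y=6), (x=6, y=6)
  Distance 4: (x=5, y=0), (x=3, y=2), (x=2, y=3), (x=3, y=4), (x=7, y=4), (x=2, y=5), (x=8, y=5), (x=3, y=6), (x=7, y=6), (x=4, y=7), (x=6, y=7)
  Distance 5: (x=4, y=0), (x=6, y=0), (x=2, y=2), (x=1, y=3), (x=2, y=4), (x=8, y=4), (x=1, y=5), (x=2, y=6), (x=8, y=6), (x=3, y=7), (x=7, y=7), (x=4, y=8), (x=6, y=8)
  Distance 6: (x=3, y=0), (x=7, y=0), (x=2, y=1), (x=1, y=2), (x=0, y=3), (x=8, y=3), (x=1, y=4), (x=0, y=5), (x=1, y=6), (x=2, y=7), (x=8, y=7), (x=3, y=8), (x=5, y=8), (x=7, y=8)  <- goal reached here
One shortest path (6 moves): (x=5, y=4) -> (x=5, y=5) -> (x=6, y=5) -> (x=6, y=6) -> (x=6, y=7) -> (x=6, y=8) -> (x=5, y=8)

Answer: Shortest path length: 6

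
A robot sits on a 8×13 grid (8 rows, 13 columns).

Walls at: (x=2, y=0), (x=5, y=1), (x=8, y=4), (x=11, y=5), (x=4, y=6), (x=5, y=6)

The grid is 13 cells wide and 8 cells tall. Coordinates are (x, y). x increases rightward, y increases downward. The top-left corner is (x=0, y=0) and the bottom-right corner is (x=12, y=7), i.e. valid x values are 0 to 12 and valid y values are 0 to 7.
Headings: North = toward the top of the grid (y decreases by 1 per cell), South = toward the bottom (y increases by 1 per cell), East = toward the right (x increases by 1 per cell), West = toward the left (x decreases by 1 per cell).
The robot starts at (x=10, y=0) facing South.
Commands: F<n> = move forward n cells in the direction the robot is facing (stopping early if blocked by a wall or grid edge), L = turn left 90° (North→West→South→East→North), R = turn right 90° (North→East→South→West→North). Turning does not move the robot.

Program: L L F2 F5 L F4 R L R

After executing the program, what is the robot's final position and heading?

Start: (x=10, y=0), facing South
  L: turn left, now facing East
  L: turn left, now facing North
  F2: move forward 0/2 (blocked), now at (x=10, y=0)
  F5: move forward 0/5 (blocked), now at (x=10, y=0)
  L: turn left, now facing West
  F4: move forward 4, now at (x=6, y=0)
  R: turn right, now facing North
  L: turn left, now facing West
  R: turn right, now facing North
Final: (x=6, y=0), facing North

Answer: Final position: (x=6, y=0), facing North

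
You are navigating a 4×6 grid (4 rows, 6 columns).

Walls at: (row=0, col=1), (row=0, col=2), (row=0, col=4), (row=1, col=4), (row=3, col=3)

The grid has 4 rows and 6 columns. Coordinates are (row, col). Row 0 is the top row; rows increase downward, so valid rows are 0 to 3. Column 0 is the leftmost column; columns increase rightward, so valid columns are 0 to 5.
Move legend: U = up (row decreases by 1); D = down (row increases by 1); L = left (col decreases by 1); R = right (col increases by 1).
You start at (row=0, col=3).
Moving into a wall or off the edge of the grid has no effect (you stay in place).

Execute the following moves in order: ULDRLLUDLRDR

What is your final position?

Start: (row=0, col=3)
  U (up): blocked, stay at (row=0, col=3)
  L (left): blocked, stay at (row=0, col=3)
  D (down): (row=0, col=3) -> (row=1, col=3)
  R (right): blocked, stay at (row=1, col=3)
  L (left): (row=1, col=3) -> (row=1, col=2)
  L (left): (row=1, col=2) -> (row=1, col=1)
  U (up): blocked, stay at (row=1, col=1)
  D (down): (row=1, col=1) -> (row=2, col=1)
  L (left): (row=2, col=1) -> (row=2, col=0)
  R (right): (row=2, col=0) -> (row=2, col=1)
  D (down): (row=2, col=1) -> (row=3, col=1)
  R (right): (row=3, col=1) -> (row=3, col=2)
Final: (row=3, col=2)

Answer: Final position: (row=3, col=2)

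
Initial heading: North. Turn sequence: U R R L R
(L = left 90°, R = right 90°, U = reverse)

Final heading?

Answer: Final heading: North

Derivation:
Start: North
  U (U-turn (180°)) -> South
  R (right (90° clockwise)) -> West
  R (right (90° clockwise)) -> North
  L (left (90° counter-clockwise)) -> West
  R (right (90° clockwise)) -> North
Final: North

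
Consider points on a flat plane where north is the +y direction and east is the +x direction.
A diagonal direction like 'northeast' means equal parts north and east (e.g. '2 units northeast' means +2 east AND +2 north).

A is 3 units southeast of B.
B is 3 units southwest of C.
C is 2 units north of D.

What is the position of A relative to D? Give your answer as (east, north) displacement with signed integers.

Place D at the origin (east=0, north=0).
  C is 2 units north of D: delta (east=+0, north=+2); C at (east=0, north=2).
  B is 3 units southwest of C: delta (east=-3, north=-3); B at (east=-3, north=-1).
  A is 3 units southeast of B: delta (east=+3, north=-3); A at (east=0, north=-4).
Therefore A relative to D: (east=0, north=-4).

Answer: A is at (east=0, north=-4) relative to D.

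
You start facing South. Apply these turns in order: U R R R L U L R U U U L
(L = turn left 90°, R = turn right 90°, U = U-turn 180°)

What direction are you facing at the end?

Start: South
  U (U-turn (180°)) -> North
  R (right (90° clockwise)) -> East
  R (right (90° clockwise)) -> South
  R (right (90° clockwise)) -> West
  L (left (90° counter-clockwise)) -> South
  U (U-turn (180°)) -> North
  L (left (90° counter-clockwise)) -> West
  R (right (90° clockwise)) -> North
  U (U-turn (180°)) -> South
  U (U-turn (180°)) -> North
  U (U-turn (180°)) -> South
  L (left (90° counter-clockwise)) -> East
Final: East

Answer: Final heading: East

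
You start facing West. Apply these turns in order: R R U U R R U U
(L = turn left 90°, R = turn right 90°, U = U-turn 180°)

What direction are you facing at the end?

Answer: Final heading: West

Derivation:
Start: West
  R (right (90° clockwise)) -> North
  R (right (90° clockwise)) -> East
  U (U-turn (180°)) -> West
  U (U-turn (180°)) -> East
  R (right (90° clockwise)) -> South
  R (right (90° clockwise)) -> West
  U (U-turn (180°)) -> East
  U (U-turn (180°)) -> West
Final: West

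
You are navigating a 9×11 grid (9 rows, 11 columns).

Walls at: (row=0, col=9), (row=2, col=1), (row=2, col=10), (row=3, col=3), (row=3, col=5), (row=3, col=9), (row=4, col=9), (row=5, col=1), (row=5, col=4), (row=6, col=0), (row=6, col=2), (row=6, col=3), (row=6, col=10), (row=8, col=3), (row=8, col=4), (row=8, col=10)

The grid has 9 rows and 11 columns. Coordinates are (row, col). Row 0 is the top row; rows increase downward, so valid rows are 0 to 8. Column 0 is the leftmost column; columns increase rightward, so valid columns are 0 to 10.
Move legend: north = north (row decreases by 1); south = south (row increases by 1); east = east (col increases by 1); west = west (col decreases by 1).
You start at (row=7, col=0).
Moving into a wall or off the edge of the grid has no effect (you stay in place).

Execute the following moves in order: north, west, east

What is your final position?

Answer: Final position: (row=7, col=1)

Derivation:
Start: (row=7, col=0)
  north (north): blocked, stay at (row=7, col=0)
  west (west): blocked, stay at (row=7, col=0)
  east (east): (row=7, col=0) -> (row=7, col=1)
Final: (row=7, col=1)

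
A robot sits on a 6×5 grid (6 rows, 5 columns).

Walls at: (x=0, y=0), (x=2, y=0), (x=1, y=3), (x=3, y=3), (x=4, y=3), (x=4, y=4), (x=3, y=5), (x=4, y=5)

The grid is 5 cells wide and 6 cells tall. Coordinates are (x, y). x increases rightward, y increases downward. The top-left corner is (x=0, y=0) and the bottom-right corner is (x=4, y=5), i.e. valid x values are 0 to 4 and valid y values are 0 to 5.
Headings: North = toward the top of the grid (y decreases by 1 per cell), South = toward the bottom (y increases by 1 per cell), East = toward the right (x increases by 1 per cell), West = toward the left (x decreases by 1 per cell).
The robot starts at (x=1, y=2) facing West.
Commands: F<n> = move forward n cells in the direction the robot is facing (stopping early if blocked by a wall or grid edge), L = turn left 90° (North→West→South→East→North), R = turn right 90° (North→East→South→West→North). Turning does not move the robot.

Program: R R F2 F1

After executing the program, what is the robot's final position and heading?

Answer: Final position: (x=4, y=2), facing East

Derivation:
Start: (x=1, y=2), facing West
  R: turn right, now facing North
  R: turn right, now facing East
  F2: move forward 2, now at (x=3, y=2)
  F1: move forward 1, now at (x=4, y=2)
Final: (x=4, y=2), facing East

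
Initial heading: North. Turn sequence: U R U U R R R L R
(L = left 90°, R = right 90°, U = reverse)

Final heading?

Answer: Final heading: South

Derivation:
Start: North
  U (U-turn (180°)) -> South
  R (right (90° clockwise)) -> West
  U (U-turn (180°)) -> East
  U (U-turn (180°)) -> West
  R (right (90° clockwise)) -> North
  R (right (90° clockwise)) -> East
  R (right (90° clockwise)) -> South
  L (left (90° counter-clockwise)) -> East
  R (right (90° clockwise)) -> South
Final: South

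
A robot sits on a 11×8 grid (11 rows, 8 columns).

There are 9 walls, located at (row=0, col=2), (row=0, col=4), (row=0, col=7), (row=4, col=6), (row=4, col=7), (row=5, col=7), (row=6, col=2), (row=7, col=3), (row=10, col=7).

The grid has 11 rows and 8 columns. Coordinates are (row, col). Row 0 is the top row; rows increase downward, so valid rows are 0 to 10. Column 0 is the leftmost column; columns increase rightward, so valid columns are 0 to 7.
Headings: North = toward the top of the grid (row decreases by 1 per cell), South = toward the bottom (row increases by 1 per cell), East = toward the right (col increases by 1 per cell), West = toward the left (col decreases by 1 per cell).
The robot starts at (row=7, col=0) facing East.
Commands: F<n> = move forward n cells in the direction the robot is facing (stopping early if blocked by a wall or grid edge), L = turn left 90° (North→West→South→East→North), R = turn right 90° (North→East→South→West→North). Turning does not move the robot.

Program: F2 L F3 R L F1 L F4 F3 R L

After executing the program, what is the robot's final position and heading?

Start: (row=7, col=0), facing East
  F2: move forward 2, now at (row=7, col=2)
  L: turn left, now facing North
  F3: move forward 0/3 (blocked), now at (row=7, col=2)
  R: turn right, now facing East
  L: turn left, now facing North
  F1: move forward 0/1 (blocked), now at (row=7, col=2)
  L: turn left, now facing West
  F4: move forward 2/4 (blocked), now at (row=7, col=0)
  F3: move forward 0/3 (blocked), now at (row=7, col=0)
  R: turn right, now facing North
  L: turn left, now facing West
Final: (row=7, col=0), facing West

Answer: Final position: (row=7, col=0), facing West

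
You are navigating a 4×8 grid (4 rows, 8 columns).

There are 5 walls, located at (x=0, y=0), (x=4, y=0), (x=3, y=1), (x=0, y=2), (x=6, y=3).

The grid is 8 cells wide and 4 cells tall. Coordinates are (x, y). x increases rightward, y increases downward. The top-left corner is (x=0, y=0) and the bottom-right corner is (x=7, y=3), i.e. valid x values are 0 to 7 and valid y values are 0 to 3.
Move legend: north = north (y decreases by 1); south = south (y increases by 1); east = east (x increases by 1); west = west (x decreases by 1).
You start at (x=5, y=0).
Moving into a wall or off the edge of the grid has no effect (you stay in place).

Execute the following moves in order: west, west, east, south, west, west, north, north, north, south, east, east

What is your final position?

Start: (x=5, y=0)
  west (west): blocked, stay at (x=5, y=0)
  west (west): blocked, stay at (x=5, y=0)
  east (east): (x=5, y=0) -> (x=6, y=0)
  south (south): (x=6, y=0) -> (x=6, y=1)
  west (west): (x=6, y=1) -> (x=5, y=1)
  west (west): (x=5, y=1) -> (x=4, y=1)
  [×3]north (north): blocked, stay at (x=4, y=1)
  south (south): (x=4, y=1) -> (x=4, y=2)
  east (east): (x=4, y=2) -> (x=5, y=2)
  east (east): (x=5, y=2) -> (x=6, y=2)
Final: (x=6, y=2)

Answer: Final position: (x=6, y=2)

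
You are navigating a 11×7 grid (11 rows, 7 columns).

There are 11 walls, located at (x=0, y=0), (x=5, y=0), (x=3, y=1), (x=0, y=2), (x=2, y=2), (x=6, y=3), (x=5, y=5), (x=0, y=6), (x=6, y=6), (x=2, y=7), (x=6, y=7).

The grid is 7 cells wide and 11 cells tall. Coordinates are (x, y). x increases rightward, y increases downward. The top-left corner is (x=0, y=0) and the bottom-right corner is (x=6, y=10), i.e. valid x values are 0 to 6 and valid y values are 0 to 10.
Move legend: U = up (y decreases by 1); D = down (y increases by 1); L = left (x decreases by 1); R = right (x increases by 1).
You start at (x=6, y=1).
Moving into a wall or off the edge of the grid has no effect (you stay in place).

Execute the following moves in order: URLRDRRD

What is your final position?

Start: (x=6, y=1)
  U (up): (x=6, y=1) -> (x=6, y=0)
  R (right): blocked, stay at (x=6, y=0)
  L (left): blocked, stay at (x=6, y=0)
  R (right): blocked, stay at (x=6, y=0)
  D (down): (x=6, y=0) -> (x=6, y=1)
  R (right): blocked, stay at (x=6, y=1)
  R (right): blocked, stay at (x=6, y=1)
  D (down): (x=6, y=1) -> (x=6, y=2)
Final: (x=6, y=2)

Answer: Final position: (x=6, y=2)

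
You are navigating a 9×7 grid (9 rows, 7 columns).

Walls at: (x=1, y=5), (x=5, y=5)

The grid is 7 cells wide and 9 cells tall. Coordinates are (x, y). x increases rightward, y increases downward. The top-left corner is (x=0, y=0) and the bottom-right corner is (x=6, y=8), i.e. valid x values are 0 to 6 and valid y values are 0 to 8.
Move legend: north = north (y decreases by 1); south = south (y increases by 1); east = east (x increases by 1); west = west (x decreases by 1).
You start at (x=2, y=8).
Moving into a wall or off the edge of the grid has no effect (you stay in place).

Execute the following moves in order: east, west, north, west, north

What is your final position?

Start: (x=2, y=8)
  east (east): (x=2, y=8) -> (x=3, y=8)
  west (west): (x=3, y=8) -> (x=2, y=8)
  north (north): (x=2, y=8) -> (x=2, y=7)
  west (west): (x=2, y=7) -> (x=1, y=7)
  north (north): (x=1, y=7) -> (x=1, y=6)
Final: (x=1, y=6)

Answer: Final position: (x=1, y=6)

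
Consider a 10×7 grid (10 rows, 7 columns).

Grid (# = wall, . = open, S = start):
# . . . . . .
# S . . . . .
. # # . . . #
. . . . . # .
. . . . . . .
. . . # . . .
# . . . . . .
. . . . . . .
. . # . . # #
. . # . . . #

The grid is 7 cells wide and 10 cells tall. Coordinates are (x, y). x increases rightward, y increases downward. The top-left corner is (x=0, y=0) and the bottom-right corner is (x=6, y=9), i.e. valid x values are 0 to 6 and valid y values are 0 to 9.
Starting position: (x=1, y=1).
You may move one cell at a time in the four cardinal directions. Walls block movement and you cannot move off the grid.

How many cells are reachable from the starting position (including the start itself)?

Answer: Reachable cells: 57

Derivation:
BFS flood-fill from (x=1, y=1):
  Distance 0: (x=1, y=1)
  Distance 1: (x=1, y=0), (x=2, y=1)
  Distance 2: (x=2, y=0), (x=3, y=1)
  Distance 3: (x=3, y=0), (x=4, y=1), (x=3, y=2)
  Distance 4: (x=4, y=0), (x=5, y=1), (x=4, y=2), (x=3, y=3)
  Distance 5: (x=5, y=0), (x=6, y=1), (x=5, y=2), (x=2, y=3), (x=4, y=3), (x=3, y=4)
  Distance 6: (x=6, y=0), (x=1, y=3), (x=2, y=4), (x=4, y=4)
  Distance 7: (x=0, y=3), (x=1, y=4), (x=5, y=4), (x=2, y=5), (x=4, y=5)
  Distance 8: (x=0, y=2), (x=0, y=4), (x=6, y=4), (x=1, y=5), (x=5, y=5), (x=2, y=6), (x=4, y=6)
  Distance 9: (x=6, y=3), (x=0, y=5), (x=6, y=5), (x=1, y=6), (x=3, y=6), (x=5, y=6), (x=2, y=7), (x=4, y=7)
  Distance 10: (x=6, y=6), (x=1, y=7), (x=3, y=7), (x=5, y=7), (x=4, y=8)
  Distance 11: (x=0, y=7), (x=6, y=7), (x=1, y=8), (x=3, y=8), (x=4, y=9)
  Distance 12: (x=0, y=8), (x=1, y=9), (x=3, y=9), (x=5, y=9)
  Distance 13: (x=0, y=9)
Total reachable: 57 (grid has 57 open cells total)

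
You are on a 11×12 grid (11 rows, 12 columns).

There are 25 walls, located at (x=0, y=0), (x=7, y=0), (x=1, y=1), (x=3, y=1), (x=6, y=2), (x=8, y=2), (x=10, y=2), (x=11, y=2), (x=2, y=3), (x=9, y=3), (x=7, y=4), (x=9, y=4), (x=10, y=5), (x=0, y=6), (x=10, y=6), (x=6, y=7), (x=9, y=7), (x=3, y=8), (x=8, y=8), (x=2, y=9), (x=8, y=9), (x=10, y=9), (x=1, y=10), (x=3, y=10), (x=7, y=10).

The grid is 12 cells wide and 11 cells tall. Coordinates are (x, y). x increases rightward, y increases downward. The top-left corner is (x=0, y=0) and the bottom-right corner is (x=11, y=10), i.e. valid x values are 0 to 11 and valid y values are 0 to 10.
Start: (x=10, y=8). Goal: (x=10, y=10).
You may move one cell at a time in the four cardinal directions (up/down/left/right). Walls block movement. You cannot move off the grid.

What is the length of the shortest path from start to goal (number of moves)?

BFS from (x=10, y=8) until reaching (x=10, y=10):
  Distance 0: (x=10, y=8)
  Distance 1: (x=10, y=7), (x=9, y=8), (x=11, y=8)
  Distance 2: (x=11, y=7), (x=9, y=9), (x=11, y=9)
  Distance 3: (x=11, y=6), (x=9, y=10), (x=11, y=10)
  Distance 4: (x=11, y=5), (x=8, y=10), (x=10, y=10)  <- goal reached here
One shortest path (4 moves): (x=10, y=8) -> (x=11, y=8) -> (x=11, y=9) -> (x=11, y=10) -> (x=10, y=10)

Answer: Shortest path length: 4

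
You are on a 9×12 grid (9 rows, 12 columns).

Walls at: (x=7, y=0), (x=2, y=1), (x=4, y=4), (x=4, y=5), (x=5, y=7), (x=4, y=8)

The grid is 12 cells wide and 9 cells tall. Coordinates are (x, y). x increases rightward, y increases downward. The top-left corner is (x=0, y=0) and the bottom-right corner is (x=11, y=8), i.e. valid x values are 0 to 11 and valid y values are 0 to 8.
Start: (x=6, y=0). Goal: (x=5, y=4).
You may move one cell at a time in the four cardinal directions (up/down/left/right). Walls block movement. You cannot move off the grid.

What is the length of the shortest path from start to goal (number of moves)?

Answer: Shortest path length: 5

Derivation:
BFS from (x=6, y=0) until reaching (x=5, y=4):
  Distance 0: (x=6, y=0)
  Distance 1: (x=5, y=0), (x=6, y=1)
  Distance 2: (x=4, y=0), (x=5, y=1), (x=7, y=1), (x=6, y=2)
  Distance 3: (x=3, y=0), (x=4, y=1), (x=8, y=1), (x=5, y=2), (x=7, y=2), (x=6, y=3)
  Distance 4: (x=2, y=0), (x=8, y=0), (x=3, y=1), (x=9, y=1), (x=4, y=2), (x=8, y=2), (x=5, y=3), (x=7, y=3), (x=6, y=4)
  Distance 5: (x=1, y=0), (x=9, y=0), (x=10, y=1), (x=3, y=2), (x=9, y=2), (x=4, y=3), (x=8, y=3), (x=5, y=4), (x=7, y=4), (x=6, y=5)  <- goal reached here
One shortest path (5 moves): (x=6, y=0) -> (x=5, y=0) -> (x=5, y=1) -> (x=5, y=2) -> (x=5, y=3) -> (x=5, y=4)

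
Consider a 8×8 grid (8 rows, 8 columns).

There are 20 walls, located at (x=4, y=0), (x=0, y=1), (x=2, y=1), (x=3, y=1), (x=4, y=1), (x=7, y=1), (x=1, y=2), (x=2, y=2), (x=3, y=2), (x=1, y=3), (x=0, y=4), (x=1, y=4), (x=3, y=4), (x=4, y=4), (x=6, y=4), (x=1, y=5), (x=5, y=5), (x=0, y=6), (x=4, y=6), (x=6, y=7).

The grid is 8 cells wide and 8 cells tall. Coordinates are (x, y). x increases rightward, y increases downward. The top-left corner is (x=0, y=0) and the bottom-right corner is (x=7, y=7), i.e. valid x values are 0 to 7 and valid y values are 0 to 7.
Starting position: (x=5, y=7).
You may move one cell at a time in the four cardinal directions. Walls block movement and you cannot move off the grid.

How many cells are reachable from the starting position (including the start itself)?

Answer: Reachable cells: 36

Derivation:
BFS flood-fill from (x=5, y=7):
  Distance 0: (x=5, y=7)
  Distance 1: (x=5, y=6), (x=4, y=7)
  Distance 2: (x=6, y=6), (x=3, y=7)
  Distance 3: (x=6, y=5), (x=3, y=6), (x=7, y=6), (x=2, y=7)
  Distance 4: (x=3, y=5), (x=7, y=5), (x=2, y=6), (x=1, y=7), (x=7, y=7)
  Distance 5: (x=7, y=4), (x=2, y=5), (x=4, y=5), (x=1, y=6), (x=0, y=7)
  Distance 6: (x=7, y=3), (x=2, y=4)
  Distance 7: (x=7, y=2), (x=2, y=3), (x=6, y=3)
  Distance 8: (x=6, y=2), (x=3, y=3), (x=5, y=3)
  Distance 9: (x=6, y=1), (x=5, y=2), (x=4, y=3), (x=5, y=4)
  Distance 10: (x=6, y=0), (x=5, y=1), (x=4, y=2)
  Distance 11: (x=5, y=0), (x=7, y=0)
Total reachable: 36 (grid has 44 open cells total)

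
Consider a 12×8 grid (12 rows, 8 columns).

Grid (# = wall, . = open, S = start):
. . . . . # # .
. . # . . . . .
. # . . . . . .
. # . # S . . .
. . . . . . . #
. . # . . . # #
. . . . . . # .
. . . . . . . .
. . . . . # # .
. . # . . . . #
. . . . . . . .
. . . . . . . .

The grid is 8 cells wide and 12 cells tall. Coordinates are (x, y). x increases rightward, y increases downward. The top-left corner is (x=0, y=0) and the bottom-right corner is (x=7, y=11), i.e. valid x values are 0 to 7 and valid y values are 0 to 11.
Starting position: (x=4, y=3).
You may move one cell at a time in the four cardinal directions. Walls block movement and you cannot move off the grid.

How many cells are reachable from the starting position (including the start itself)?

Answer: Reachable cells: 81

Derivation:
BFS flood-fill from (x=4, y=3):
  Distance 0: (x=4, y=3)
  Distance 1: (x=4, y=2), (x=5, y=3), (x=4, y=4)
  Distance 2: (x=4, y=1), (x=3, y=2), (x=5, y=2), (x=6, y=3), (x=3, y=4), (x=5, y=4), (x=4, y=5)
  Distance 3: (x=4, y=0), (x=3, y=1), (x=5, y=1), (x=2, y=2), (x=6, y=2), (x=7, y=3), (x=2, y=4), (x=6, y=4), (x=3, y=5), (x=5, y=5), (x=4, y=6)
  Distance 4: (x=3, y=0), (x=6, y=1), (x=7, y=2), (x=2, y=3), (x=1, y=4), (x=3, y=6), (x=5, y=6), (x=4, y=7)
  Distance 5: (x=2, y=0), (x=7, y=1), (x=0, y=4), (x=1, y=5), (x=2, y=6), (x=3, y=7), (x=5, y=7), (x=4, y=8)
  Distance 6: (x=1, y=0), (x=7, y=0), (x=0, y=3), (x=0, y=5), (x=1, y=6), (x=2, y=7), (x=6, y=7), (x=3, y=8), (x=4, y=9)
  Distance 7: (x=0, y=0), (x=1, y=1), (x=0, y=2), (x=0, y=6), (x=1, y=7), (x=7, y=7), (x=2, y=8), (x=3, y=9), (x=5, y=9), (x=4, y=10)
  Distance 8: (x=0, y=1), (x=7, y=6), (x=0, y=7), (x=1, y=8), (x=7, y=8), (x=6, y=9), (x=3, y=10), (x=5, y=10), (x=4, y=11)
  Distance 9: (x=0, y=8), (x=1, y=9), (x=2, y=10), (x=6, y=10), (x=3, y=11), (x=5, y=11)
  Distance 10: (x=0, y=9), (x=1, y=10), (x=7, y=10), (x=2, y=11), (x=6, y=11)
  Distance 11: (x=0, y=10), (x=1, y=11), (x=7, y=11)
  Distance 12: (x=0, y=11)
Total reachable: 81 (grid has 81 open cells total)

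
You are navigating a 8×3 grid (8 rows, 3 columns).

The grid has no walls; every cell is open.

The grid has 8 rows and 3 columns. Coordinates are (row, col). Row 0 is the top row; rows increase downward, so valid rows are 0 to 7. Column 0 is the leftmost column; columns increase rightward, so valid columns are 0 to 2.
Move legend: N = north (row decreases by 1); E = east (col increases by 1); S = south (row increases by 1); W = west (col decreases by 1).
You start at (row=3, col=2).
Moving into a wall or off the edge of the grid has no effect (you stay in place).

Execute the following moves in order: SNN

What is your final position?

Answer: Final position: (row=2, col=2)

Derivation:
Start: (row=3, col=2)
  S (south): (row=3, col=2) -> (row=4, col=2)
  N (north): (row=4, col=2) -> (row=3, col=2)
  N (north): (row=3, col=2) -> (row=2, col=2)
Final: (row=2, col=2)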